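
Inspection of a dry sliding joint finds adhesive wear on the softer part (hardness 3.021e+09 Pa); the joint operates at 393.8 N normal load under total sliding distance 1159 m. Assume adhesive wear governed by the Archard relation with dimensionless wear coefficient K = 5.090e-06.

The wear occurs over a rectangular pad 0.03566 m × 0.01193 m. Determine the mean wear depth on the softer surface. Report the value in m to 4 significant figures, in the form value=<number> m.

value=1.808e-06 m

The computation maintains exact precision — intermediates are shown rounded, and a lone final rounding: four significant figures.
Convert: Contact area A = 0.03566 m × 0.01193 m = 4.254e-04 m².
In SI base units: W = 393.8 N, H = 3.021e+09 Pa, K = 5.090e-06.
Archard relation: V = K·W·L/H = 5.090e-06 · 393.8 · 1159 / 3.021e+09 = 7.690e-10 m³.
Wear depth h = V/A = 7.690e-10 / 4.254e-04 = 1.808e-06 m.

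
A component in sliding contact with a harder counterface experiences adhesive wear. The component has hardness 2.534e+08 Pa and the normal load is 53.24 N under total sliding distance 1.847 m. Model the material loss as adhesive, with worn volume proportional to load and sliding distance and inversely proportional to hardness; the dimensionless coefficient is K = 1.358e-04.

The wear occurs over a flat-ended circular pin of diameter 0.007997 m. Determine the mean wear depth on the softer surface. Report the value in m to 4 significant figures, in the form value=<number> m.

All working math carries full float precision, and quoted intermediates are rounded; a single final rounding to four significant figures.
Contact area A = π·d²/4 = π·(0.007997 m)²/4 = 5.023e-05 m².
Expressed in SI base units: W = 53.24 N, H = 2.534e+08 Pa, K = 1.358e-04.
Archard relation: V = K·W·L/H = 1.358e-04 · 53.24 · 1.847 / 2.534e+08 = 5.270e-11 m³.
Depth of wear h = V/A = 5.270e-11 / 5.023e-05 = 1.049e-06 m.

value=1.049e-06 m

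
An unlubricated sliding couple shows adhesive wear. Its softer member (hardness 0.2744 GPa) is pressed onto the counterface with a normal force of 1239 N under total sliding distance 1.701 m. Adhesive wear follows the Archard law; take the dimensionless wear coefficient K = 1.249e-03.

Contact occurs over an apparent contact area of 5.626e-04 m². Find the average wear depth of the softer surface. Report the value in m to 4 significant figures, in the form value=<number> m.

The algebra keeps exact precision. The intermediates are shown rounded; a lone final rounding: 4 significant digits.
Convert: Hardness H = 0.2744 GPa = 2.744e+08 Pa.
As SI base values: W = 1239 N, H = 2.744e+08 Pa, K = 1.249e-03.
Apply Archard: V = K·W·L/H = 1.249e-03 · 1239 · 1.701 / 2.744e+08 = 9.593e-09 m³.
Wear depth h = V/A = 9.593e-09 / 5.626e-04 = 1.705e-05 m.

value=1.705e-05 m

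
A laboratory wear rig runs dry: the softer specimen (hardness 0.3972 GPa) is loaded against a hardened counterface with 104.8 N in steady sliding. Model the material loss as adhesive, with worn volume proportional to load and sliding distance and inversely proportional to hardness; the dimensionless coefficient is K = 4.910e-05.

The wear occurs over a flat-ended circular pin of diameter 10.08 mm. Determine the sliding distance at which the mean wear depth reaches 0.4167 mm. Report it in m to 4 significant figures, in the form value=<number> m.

Each operation maintains full precision. Intermediates are displayed rounded — one final rounding, at 4 significant digits.
Convert: Hardness H = 0.3972 GPa = 3.972e+08 Pa.
Convert: Pin diameter d = 10.08 mm = 0.01008 m. Contact area A = π·d²/4 = π·(0.01008 m)²/4 = 7.980e-05 m².
Convert: Depth limit h_lim = 0.4167 mm = 4.167e-04 m.
Restated in SI base units: W = 104.8 N, H = 3.972e+08 Pa, K = 4.910e-05.
Wearable volume V_lim = h_lim·A = 4.167e-04 · 7.980e-05 = 3.325e-08 m³.
So the life L = V_lim·H/(K·W) = 3.325e-08 · 3.972e+08 / (4.910e-05 · 104.8) = 2567 m.

value=2567 m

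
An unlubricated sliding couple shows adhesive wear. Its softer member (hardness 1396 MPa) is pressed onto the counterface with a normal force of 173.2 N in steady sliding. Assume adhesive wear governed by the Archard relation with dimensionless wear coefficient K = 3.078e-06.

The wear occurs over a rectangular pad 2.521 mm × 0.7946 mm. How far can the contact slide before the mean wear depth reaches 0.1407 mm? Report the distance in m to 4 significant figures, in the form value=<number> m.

value=738.0 m

The computation carries full float precision. The intermediates are shown rounded — one last rounding to 4 significant digits.
Hardness H = 1396 MPa = 1.396e+09 Pa.
Pad sides 2.521 mm × 0.7946 mm = 2.521e-03 m × 7.946e-04 m. Contact area A = 2.521e-03 m × 7.946e-04 m = 2.003e-06 m².
Depth limit h_lim = 0.1407 mm = 1.407e-04 m.
Restated in SI base units: W = 173.2 N, H = 1.396e+09 Pa, K = 3.078e-06.
Volume at the limit: V_lim = h_lim·A = 1.407e-04 · 2.003e-06 = 2.818e-10 m³.
So the life L = V_lim·H/(K·W) = 2.818e-10 · 1.396e+09 / (3.078e-06 · 173.2) = 738.0 m.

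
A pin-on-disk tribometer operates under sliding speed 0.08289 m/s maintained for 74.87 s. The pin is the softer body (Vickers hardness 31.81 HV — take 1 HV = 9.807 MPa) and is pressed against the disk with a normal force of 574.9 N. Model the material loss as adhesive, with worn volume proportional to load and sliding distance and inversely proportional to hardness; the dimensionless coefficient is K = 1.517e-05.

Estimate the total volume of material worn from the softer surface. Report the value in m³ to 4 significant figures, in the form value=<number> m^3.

The computation keeps full float precision, and intermediates appear rounded; rounded once at the end to four significant digits.
Convert: The distance L = v·t = 0.08289 m/s × 74.87 s = 6.206 m.
Convert: Hardness H = 31.81 HV × 9.807 MPa/HV = 312.0 MPa = 3.120e+08 Pa.
As SI base values: W = 574.9 N, H = 3.120e+08 Pa, K = 1.517e-05.
Wear volume V = K·W·L/H = 1.517e-05 · 574.9 · 6.206 / 3.120e+08 = 1.735e-10 m³.

value=1.735e-10 m^3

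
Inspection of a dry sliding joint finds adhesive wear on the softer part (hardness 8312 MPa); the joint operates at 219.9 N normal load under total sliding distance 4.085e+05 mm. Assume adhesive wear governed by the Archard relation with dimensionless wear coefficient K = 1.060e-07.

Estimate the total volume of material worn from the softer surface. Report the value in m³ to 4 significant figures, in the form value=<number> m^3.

Intermediate values are printed rounded; all working math maintains exact precision, and rounded just once to 4 significant figures.
Path length L = 4.085e+05 mm = 408.5 m.
Hardness H = 8312 MPa = 8.312e+09 Pa.
In SI base units, W = 219.9 N, H = 8.312e+09 Pa, K = 1.060e-07.
The Archard volume V = K·W·L/H = 1.060e-07 · 219.9 · 408.5 / 8.312e+09 = 1.146e-12 m³.

value=1.146e-12 m^3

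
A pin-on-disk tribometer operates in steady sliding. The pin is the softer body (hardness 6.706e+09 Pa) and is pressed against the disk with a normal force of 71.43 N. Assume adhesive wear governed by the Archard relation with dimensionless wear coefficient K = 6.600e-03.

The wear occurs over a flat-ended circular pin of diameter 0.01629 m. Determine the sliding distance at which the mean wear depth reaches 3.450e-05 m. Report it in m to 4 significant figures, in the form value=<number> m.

Intermediates are shown rounded — all arithmetic carries full float precision — rounded once at the end, at 4 significant figures.
Contact area A = π·d²/4 = π·(0.01629 m)²/4 = 2.084e-04 m².
Working in SI base units: W = 71.43 N, H = 6.706e+09 Pa, K = 6.600e-03.
Volume at the limit: V_lim = h_lim·A = 3.450e-05 · 2.084e-04 = 7.190e-09 m³.
Thus life L = V_lim·H/(K·W) = 7.190e-09 · 6.706e+09 / (6.600e-03 · 71.43) = 102.3 m.

value=102.3 m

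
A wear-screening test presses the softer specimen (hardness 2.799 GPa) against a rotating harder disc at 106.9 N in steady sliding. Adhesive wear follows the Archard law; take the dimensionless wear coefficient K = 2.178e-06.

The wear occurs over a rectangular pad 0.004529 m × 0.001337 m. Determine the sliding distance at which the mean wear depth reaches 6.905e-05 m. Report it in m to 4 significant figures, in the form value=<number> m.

value=5026 m

Intermediates are displayed rounded. Every step runs at exact precision. Rounded just once to 4 significant figures.
Convert: Hardness H = 2.799 GPa = 2.799e+09 Pa.
Convert: Contact area A = 0.004529 m × 0.001337 m = 6.055e-06 m².
Collected in SI base units: W = 106.9 N, H = 2.799e+09 Pa, K = 2.178e-06.
Limit volume V_lim = h_lim·A = 6.905e-05 · 6.055e-06 = 4.181e-10 m³.
Inverting, life L = V_lim·H/(K·W) = 4.181e-10 · 2.799e+09 / (2.178e-06 · 106.9) = 5026 m.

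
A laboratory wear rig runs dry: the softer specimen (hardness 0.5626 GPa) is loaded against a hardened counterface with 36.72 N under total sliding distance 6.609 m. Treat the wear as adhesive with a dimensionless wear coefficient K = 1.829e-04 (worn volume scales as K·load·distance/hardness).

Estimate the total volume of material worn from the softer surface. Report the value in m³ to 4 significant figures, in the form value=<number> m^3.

value=7.890e-11 m^3

Quoted intermediates are rounded — all working math keeps full precision. Rounded once at the end to four significant digits.
Hardness H = 0.5626 GPa = 5.626e+08 Pa.
SI base units throughout: W = 36.72 N, H = 5.626e+08 Pa, K = 1.829e-04.
Apply Archard: V = K·W·L/H = 1.829e-04 · 36.72 · 6.609 / 5.626e+08 = 7.890e-11 m³.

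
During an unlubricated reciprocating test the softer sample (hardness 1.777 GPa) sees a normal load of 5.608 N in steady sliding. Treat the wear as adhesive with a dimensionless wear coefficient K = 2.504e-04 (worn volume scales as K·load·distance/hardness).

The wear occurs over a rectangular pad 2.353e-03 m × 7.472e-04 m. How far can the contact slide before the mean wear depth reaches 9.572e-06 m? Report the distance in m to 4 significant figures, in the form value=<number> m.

value=21.30 m

Intermediates appear rounded; all working math holds full precision; one final rounding: 4 significant figures.
Hardness H = 1.777 GPa = 1.777e+09 Pa.
Contact area A = 2.353e-03 m × 7.472e-04 m = 1.758e-06 m².
Expressed in SI base units: W = 5.608 N, H = 1.777e+09 Pa, K = 2.504e-04.
Limit volume V_lim = h_lim·A = 9.572e-06 · 1.758e-06 = 1.683e-11 m³.
Life L = V_lim·H/(K·W) = 1.683e-11 · 1.777e+09 / (2.504e-04 · 5.608) = 21.30 m.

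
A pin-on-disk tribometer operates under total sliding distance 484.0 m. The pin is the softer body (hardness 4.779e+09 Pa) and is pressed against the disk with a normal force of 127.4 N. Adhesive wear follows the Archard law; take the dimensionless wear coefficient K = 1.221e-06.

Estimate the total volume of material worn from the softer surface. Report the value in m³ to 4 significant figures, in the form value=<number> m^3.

Every step holds full float precision — intermediates appear rounded, and a lone final rounding, at four significant figures.
As SI base values: W = 127.4 N, H = 4.779e+09 Pa, K = 1.221e-06.
Apply Archard: V = K·W·L/H = 1.221e-06 · 127.4 · 484.0 / 4.779e+09 = 1.575e-11 m³.

value=1.575e-11 m^3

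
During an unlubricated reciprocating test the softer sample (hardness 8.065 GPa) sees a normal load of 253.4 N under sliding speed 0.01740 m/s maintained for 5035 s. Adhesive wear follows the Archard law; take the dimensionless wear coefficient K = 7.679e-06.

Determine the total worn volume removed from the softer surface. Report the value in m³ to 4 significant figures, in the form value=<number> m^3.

Each operation holds full precision — the intermediates are displayed rounded, and a single final rounding to 4 significant figures.
Convert: Total distance L = v·t = 0.01740 m/s × 5035 s = 87.61 m.
Convert: Hardness H = 8.065 GPa = 8.065e+09 Pa.
As SI base values: W = 253.4 N, H = 8.065e+09 Pa, K = 7.679e-06.
Volume removed: V = K·W·L/H = 7.679e-06 · 253.4 · 87.61 / 8.065e+09 = 2.114e-11 m³.

value=2.114e-11 m^3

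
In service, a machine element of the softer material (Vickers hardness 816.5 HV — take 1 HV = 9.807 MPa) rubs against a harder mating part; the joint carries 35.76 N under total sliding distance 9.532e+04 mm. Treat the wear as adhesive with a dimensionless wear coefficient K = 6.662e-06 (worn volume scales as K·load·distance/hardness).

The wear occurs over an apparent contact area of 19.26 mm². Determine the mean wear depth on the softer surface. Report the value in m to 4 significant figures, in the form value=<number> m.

value=1.472e-07 m

Intermediates appear rounded. The computation holds exact precision, and one last rounding, at four significant figures.
The distance L = 9.532e+04 mm = 95.32 m.
Hardness H = 816.5 HV × 9.807 MPa/HV = 8007 MPa = 8.007e+09 Pa.
Contact area A = 19.26 mm² = 1.926e-05 m².
Restated in SI base units: W = 35.76 N, H = 8.007e+09 Pa, K = 6.662e-06.
Volume removed: V = K·W·L/H = 6.662e-06 · 35.76 · 95.32 / 8.007e+09 = 2.836e-12 m³.
Mean wear depth h = V/A = 2.836e-12 / 1.926e-05 = 1.472e-07 m.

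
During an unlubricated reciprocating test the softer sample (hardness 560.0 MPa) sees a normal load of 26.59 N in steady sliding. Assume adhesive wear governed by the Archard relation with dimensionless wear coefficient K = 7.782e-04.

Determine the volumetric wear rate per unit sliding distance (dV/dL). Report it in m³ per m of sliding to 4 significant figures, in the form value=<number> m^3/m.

value=3.695e-11 m^3/m

The algebra carries exact precision; intermediate values appear rounded, and a lone final rounding to four significant digits.
Hardness H = 560.0 MPa = 5.600e+08 Pa.
SI base units throughout: W = 26.59 N, H = 5.600e+08 Pa, K = 7.782e-04.
Sliding wear rate dV/dL = K·W/H (independent of L): 7.782e-04 · 26.59 / 5.600e+08 = 3.695e-11 m³/m.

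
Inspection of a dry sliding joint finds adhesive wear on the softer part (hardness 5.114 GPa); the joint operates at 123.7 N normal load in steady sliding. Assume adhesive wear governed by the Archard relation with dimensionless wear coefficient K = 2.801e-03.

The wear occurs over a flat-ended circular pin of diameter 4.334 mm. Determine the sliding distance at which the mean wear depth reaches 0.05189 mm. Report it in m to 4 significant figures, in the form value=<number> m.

The intermediates are printed rounded, and every step runs at full float precision; a single final rounding, at four significant digits.
Hardness H = 5.114 GPa = 5.114e+09 Pa.
Pin diameter d = 4.334 mm = 0.004334 m. Contact area A = π·d²/4 = π·(0.004334 m)²/4 = 1.475e-05 m².
Depth limit h_lim = 0.05189 mm = 5.189e-05 m.
Restated in SI base units: W = 123.7 N, H = 5.114e+09 Pa, K = 2.801e-03.
Allowed volume V_lim = h_lim·A = 5.189e-05 · 1.475e-05 = 7.655e-10 m³.
Inverting, life L = V_lim·H/(K·W) = 7.655e-10 · 5.114e+09 / (2.801e-03 · 123.7) = 11.30 m.

value=11.30 m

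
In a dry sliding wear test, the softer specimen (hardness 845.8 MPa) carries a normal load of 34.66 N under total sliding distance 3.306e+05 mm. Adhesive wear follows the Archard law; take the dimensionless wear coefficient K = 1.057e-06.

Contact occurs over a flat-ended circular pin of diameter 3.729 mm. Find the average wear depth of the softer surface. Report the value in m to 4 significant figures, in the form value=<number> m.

All working math keeps full float precision. Quoted intermediates are rounded; rounded once at the end, at 4 significant figures.
Convert: Total distance L = 3.306e+05 mm = 330.6 m.
Convert: Hardness H = 845.8 MPa = 8.458e+08 Pa.
Convert: Pin diameter d = 3.729 mm = 0.003729 m. Contact area A = π·d²/4 = π·(0.003729 m)²/4 = 1.092e-05 m².
SI base units throughout: W = 34.66 N, H = 8.458e+08 Pa, K = 1.057e-06.
Apply Archard: V = K·W·L/H = 1.057e-06 · 34.66 · 330.6 / 8.458e+08 = 1.432e-11 m³.
Mean depth h = V/A = 1.432e-11 / 1.092e-05 = 1.311e-06 m.

value=1.311e-06 m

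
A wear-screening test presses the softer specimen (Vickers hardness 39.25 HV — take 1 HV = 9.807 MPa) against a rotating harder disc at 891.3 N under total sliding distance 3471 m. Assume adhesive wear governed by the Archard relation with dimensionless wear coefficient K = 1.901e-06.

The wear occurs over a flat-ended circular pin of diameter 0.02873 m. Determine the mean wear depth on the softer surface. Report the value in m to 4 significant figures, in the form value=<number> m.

Displayed values are rounded. All arithmetic maintains full precision — one last rounding, at 4 significant figures.
Hardness H = 39.25 HV × 9.807 MPa/HV = 384.9 MPa = 3.849e+08 Pa.
Contact area A = π·d²/4 = π·(0.02873 m)²/4 = 6.483e-04 m².
In SI base units: W = 891.3 N, H = 3.849e+08 Pa, K = 1.901e-06.
Wear volume V = K·W·L/H = 1.901e-06 · 891.3 · 3471 / 3.849e+08 = 1.528e-08 m³.
Wear depth h = V/A = 1.528e-08 / 6.483e-04 = 2.357e-05 m.

value=2.357e-05 m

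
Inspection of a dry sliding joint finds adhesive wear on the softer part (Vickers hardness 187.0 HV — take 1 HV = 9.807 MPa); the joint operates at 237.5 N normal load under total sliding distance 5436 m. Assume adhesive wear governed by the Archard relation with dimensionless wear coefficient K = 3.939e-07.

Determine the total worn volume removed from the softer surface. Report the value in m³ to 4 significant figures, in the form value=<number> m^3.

Quoted intermediates are rounded. The algebra keeps full precision. Rounded just once: 4 significant figures.
Convert: Hardness H = 187.0 HV × 9.807 MPa/HV = 1834 MPa = 1.834e+09 Pa.
Working in SI base units: W = 237.5 N, H = 1.834e+09 Pa, K = 3.939e-07.
Wear volume V = K·W·L/H = 3.939e-07 · 237.5 · 5436 / 1.834e+09 = 2.773e-10 m³.

value=2.773e-10 m^3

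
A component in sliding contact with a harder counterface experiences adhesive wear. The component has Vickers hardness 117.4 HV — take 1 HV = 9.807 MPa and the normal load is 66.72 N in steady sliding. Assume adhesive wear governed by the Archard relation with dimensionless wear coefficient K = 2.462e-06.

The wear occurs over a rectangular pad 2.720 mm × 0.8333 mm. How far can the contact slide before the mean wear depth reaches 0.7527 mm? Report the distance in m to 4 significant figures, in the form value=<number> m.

Intermediate values appear rounded. Each operation carries exact precision; a single final rounding to 4 significant digits.
Convert: Hardness H = 117.4 HV × 9.807 MPa/HV = 1151 MPa = 1.151e+09 Pa.
Convert: Pad sides 2.720 mm × 0.8333 mm = 2.720e-03 m × 8.333e-04 m. Contact area A = 2.720e-03 m × 8.333e-04 m = 2.267e-06 m².
Convert: Depth limit h_lim = 0.7527 mm = 7.527e-04 m.
Restated in SI base units: W = 66.72 N, H = 1.151e+09 Pa, K = 2.462e-06.
Wearable volume V_lim = h_lim·A = 7.527e-04 · 2.267e-06 = 1.706e-09 m³.
Life L = V_lim·H/(K·W) = 1.706e-09 · 1.151e+09 / (2.462e-06 · 66.72) = 1.196e+04 m.

value=1.196e+04 m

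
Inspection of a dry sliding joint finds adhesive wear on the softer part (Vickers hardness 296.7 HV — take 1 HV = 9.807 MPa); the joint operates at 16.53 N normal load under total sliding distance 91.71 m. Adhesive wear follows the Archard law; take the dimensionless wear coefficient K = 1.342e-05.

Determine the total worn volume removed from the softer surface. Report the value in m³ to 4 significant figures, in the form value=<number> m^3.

Displayed values are rounded, and the computation holds exact precision. Rounded just once to 4 significant figures.
Hardness H = 296.7 HV × 9.807 MPa/HV = 2910 MPa = 2.910e+09 Pa.
As SI base values: W = 16.53 N, H = 2.910e+09 Pa, K = 1.342e-05.
Wear volume V = K·W·L/H = 1.342e-05 · 16.53 · 91.71 / 2.910e+09 = 6.992e-12 m³.

value=6.992e-12 m^3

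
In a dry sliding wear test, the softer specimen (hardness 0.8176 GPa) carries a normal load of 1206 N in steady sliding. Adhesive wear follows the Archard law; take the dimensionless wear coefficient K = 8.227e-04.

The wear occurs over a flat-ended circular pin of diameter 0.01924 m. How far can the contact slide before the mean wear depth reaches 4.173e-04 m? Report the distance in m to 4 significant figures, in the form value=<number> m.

value=99.98 m

The intermediates appear rounded, and the algebra keeps full precision, and a single final rounding, at four significant figures.
Hardness H = 0.8176 GPa = 8.176e+08 Pa.
Contact area A = π·d²/4 = π·(0.01924 m)²/4 = 2.907e-04 m².
Expressed in SI base units: W = 1206 N, H = 8.176e+08 Pa, K = 8.227e-04.
Limit volume V_lim = h_lim·A = 4.173e-04 · 2.907e-04 = 1.213e-07 m³.
Thus life L = V_lim·H/(K·W) = 1.213e-07 · 8.176e+08 / (8.227e-04 · 1206) = 99.98 m.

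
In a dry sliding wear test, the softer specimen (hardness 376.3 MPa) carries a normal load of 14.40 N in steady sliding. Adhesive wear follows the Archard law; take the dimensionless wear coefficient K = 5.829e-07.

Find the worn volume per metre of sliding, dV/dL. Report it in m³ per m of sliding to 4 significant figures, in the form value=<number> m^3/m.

value=2.231e-14 m^3/m

The intermediates are displayed rounded. All working math keeps exact precision. Rounded once at the end to four significant digits.
Convert: Hardness H = 376.3 MPa = 3.763e+08 Pa.
In SI base units, W = 14.40 N, H = 3.763e+08 Pa, K = 5.829e-07.
Rate of wear dV/dL = K·W/H, per unit distance: 5.829e-07 · 14.40 / 3.763e+08 = 2.231e-14 m³/m.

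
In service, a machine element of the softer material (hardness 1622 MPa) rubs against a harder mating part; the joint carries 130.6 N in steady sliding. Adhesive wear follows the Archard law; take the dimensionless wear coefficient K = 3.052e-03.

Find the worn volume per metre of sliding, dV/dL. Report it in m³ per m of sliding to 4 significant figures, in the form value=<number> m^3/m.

value=2.457e-10 m^3/m

Each operation carries full precision. Intermediates appear rounded — one final rounding: four significant digits.
Convert: Hardness H = 1622 MPa = 1.622e+09 Pa.
As SI base values: W = 130.6 N, H = 1.622e+09 Pa, K = 3.052e-03.
Volumetric rate dV/dL = K·W/H — distance-free: 3.052e-03 · 130.6 / 1.622e+09 = 2.457e-10 m³/m.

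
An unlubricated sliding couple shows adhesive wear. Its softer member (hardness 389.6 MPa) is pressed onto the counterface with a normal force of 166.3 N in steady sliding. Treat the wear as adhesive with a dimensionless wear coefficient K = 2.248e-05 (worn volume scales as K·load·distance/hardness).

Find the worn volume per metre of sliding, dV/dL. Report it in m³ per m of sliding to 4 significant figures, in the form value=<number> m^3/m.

The intermediates are displayed rounded — all arithmetic carries full precision — rounded just once: 4 significant digits.
Hardness H = 389.6 MPa = 3.896e+08 Pa.
In SI base units, W = 166.3 N, H = 3.896e+08 Pa, K = 2.248e-05.
Sliding wear rate dV/dL = K·W/H, so: 2.248e-05 · 166.3 / 3.896e+08 = 9.596e-12 m³/m.

value=9.596e-12 m^3/m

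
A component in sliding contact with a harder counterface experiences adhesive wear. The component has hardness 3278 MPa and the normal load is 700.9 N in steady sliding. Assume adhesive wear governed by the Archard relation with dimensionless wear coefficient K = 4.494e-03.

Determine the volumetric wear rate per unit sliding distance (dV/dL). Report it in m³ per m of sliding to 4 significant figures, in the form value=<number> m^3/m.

value=9.609e-10 m^3/m

Quoted intermediates are rounded, and each operation holds full precision — one last rounding to 4 significant digits.
Convert: Hardness H = 3278 MPa = 3.278e+09 Pa.
Expressed in SI base units: W = 700.9 N, H = 3.278e+09 Pa, K = 4.494e-03.
Rate of wear dV/dL = K·W/H, so: 4.494e-03 · 700.9 / 3.278e+09 = 9.609e-10 m³/m.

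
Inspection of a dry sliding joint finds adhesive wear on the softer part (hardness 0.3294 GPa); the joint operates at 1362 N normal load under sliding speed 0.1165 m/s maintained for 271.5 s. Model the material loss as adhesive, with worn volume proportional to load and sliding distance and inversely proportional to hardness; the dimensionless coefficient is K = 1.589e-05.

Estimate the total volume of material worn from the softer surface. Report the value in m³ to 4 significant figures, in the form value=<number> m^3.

Intermediates are printed rounded. Each operation runs at full float precision — one last rounding: four significant figures.
Convert: Total distance L = v·t = 0.1165 m/s × 271.5 s = 31.63 m.
Convert: Hardness H = 0.3294 GPa = 3.294e+08 Pa.
Collected in SI base units: W = 1362 N, H = 3.294e+08 Pa, K = 1.589e-05.
Apply Archard: V = K·W·L/H = 1.589e-05 · 1362 · 31.63 / 3.294e+08 = 2.078e-09 m³.

value=2.078e-09 m^3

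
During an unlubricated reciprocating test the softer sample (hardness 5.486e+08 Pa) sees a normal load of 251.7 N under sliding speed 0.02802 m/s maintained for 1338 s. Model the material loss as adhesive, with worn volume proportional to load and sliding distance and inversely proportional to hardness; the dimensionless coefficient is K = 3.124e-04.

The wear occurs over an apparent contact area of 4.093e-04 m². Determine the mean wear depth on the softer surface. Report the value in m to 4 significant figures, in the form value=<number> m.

Shown intermediates are rounded; each operation holds full float precision. Rounded once at the end to 4 significant digits.
Distance covered L = v·t = 0.02802 m/s × 1338 s = 37.49 m.
Expressed in SI base units: W = 251.7 N, H = 5.486e+08 Pa, K = 3.124e-04.
Archard relation: V = K·W·L/H = 3.124e-04 · 251.7 · 37.49 / 5.486e+08 = 5.374e-09 m³.
Depth of wear h = V/A = 5.374e-09 / 4.093e-04 = 1.313e-05 m.

value=1.313e-05 m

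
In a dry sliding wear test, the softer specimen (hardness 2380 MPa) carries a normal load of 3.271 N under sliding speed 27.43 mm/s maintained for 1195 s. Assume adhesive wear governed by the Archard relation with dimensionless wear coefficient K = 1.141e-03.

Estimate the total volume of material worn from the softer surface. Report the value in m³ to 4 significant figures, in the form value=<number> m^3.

value=5.140e-11 m^3

Intermediates are shown rounded — the algebra carries exact precision. Rounded just once to four significant figures.
Sliding speed v = 27.43 mm/s = 0.02743 m/s. Distance covered L = v·t = 0.02743 m/s × 1195 s = 32.78 m.
Hardness H = 2380 MPa = 2.380e+09 Pa.
As SI base values: W = 3.271 N, H = 2.380e+09 Pa, K = 1.141e-03.
Wear volume V = K·W·L/H = 1.141e-03 · 3.271 · 32.78 / 2.380e+09 = 5.140e-11 m³.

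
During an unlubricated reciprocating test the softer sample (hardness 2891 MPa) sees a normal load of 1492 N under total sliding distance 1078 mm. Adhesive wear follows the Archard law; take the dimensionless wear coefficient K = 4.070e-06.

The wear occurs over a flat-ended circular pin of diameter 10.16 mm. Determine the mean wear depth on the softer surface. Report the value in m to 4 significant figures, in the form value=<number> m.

All working math holds full precision; intermediates are displayed rounded. Rounded just once: 4 significant figures.
Path length L = 1078 mm = 1.078 m.
Hardness H = 2891 MPa = 2.891e+09 Pa.
Pin diameter d = 10.16 mm = 0.01016 m. Contact area A = π·d²/4 = π·(0.01016 m)²/4 = 8.107e-05 m².
Working in SI base units: W = 1492 N, H = 2.891e+09 Pa, K = 4.070e-06.
Archard relation: V = K·W·L/H = 4.070e-06 · 1492 · 1.078 / 2.891e+09 = 2.264e-12 m³.
Wear depth h = V/A = 2.264e-12 / 8.107e-05 = 2.793e-08 m.

value=2.793e-08 m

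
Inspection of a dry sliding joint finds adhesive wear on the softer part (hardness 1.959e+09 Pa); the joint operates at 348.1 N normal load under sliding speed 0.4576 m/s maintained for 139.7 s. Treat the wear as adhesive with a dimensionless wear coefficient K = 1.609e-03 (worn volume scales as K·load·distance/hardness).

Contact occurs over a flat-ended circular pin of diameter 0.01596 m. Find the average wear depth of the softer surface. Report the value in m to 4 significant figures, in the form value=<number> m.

Each operation keeps full precision; intermediate values appear rounded, and one final rounding to four significant digits.
Convert: Path length L = v·t = 0.4576 m/s × 139.7 s = 63.93 m.
Convert: Contact area A = π·d²/4 = π·(0.01596 m)²/4 = 2.001e-04 m².
As SI base values: W = 348.1 N, H = 1.959e+09 Pa, K = 1.609e-03.
Archard volume V = K·W·L/H = 1.609e-03 · 348.1 · 63.93 / 1.959e+09 = 1.828e-08 m³.
Depth h = V/A = 1.828e-08 / 2.001e-04 = 9.136e-05 m.

value=9.136e-05 m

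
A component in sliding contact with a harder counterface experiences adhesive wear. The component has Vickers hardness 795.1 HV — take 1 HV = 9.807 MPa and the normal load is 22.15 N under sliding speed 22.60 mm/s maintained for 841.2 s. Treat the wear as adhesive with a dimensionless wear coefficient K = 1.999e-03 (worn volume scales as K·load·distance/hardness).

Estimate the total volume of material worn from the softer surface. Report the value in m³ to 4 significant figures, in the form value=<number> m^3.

value=1.080e-10 m^3

Intermediates are printed rounded — all working math keeps full float precision — a single final rounding to four significant digits.
Convert: Sliding speed v = 22.60 mm/s = 0.02260 m/s. The distance L = v·t = 0.02260 m/s × 841.2 s = 19.01 m.
Convert: Hardness H = 795.1 HV × 9.807 MPa/HV = 7798 MPa = 7.798e+09 Pa.
Restated in SI base units: W = 22.15 N, H = 7.798e+09 Pa, K = 1.999e-03.
By Archard's law, V = K·W·L/H = 1.999e-03 · 22.15 · 19.01 / 7.798e+09 = 1.080e-10 m³.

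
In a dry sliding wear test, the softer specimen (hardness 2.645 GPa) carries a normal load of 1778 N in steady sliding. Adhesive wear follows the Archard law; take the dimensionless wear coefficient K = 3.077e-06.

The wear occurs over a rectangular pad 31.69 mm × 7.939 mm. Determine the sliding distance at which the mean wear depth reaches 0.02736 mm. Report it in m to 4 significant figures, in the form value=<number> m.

Intermediates are printed rounded; all working math keeps exact precision, and rounded just once to four significant figures.
Hardness H = 2.645 GPa = 2.645e+09 Pa.
Pad sides 31.69 mm × 7.939 mm = 0.03169 m × 0.007939 m. Contact area A = 0.03169 m × 0.007939 m = 2.516e-04 m².
Depth limit h_lim = 0.02736 mm = 2.736e-05 m.
Restated in SI base units: W = 1778 N, H = 2.645e+09 Pa, K = 3.077e-06.
Allowed volume V_lim = h_lim·A = 2.736e-05 · 2.516e-04 = 6.883e-09 m³.
Inverting, life L = V_lim·H/(K·W) = 6.883e-09 · 2.645e+09 / (3.077e-06 · 1778) = 3328 m.

value=3328 m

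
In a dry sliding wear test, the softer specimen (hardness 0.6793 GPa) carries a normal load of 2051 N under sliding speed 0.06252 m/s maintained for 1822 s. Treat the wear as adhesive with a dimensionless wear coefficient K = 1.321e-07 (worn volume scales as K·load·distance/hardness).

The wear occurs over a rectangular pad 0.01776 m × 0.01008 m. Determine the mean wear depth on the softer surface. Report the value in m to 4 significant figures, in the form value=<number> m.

value=2.538e-07 m

Intermediates are displayed rounded — every step keeps exact precision, and rounded once at the end to 4 significant figures.
Convert: Total distance L = v·t = 0.06252 m/s × 1822 s = 113.9 m.
Convert: Hardness H = 0.6793 GPa = 6.793e+08 Pa.
Convert: Contact area A = 0.01776 m × 0.01008 m = 1.790e-04 m².
SI base units throughout: W = 2051 N, H = 6.793e+08 Pa, K = 1.321e-07.
By Archard's law, V = K·W·L/H = 1.321e-07 · 2051 · 113.9 / 6.793e+08 = 4.543e-11 m³.
Mean depth h = V/A = 4.543e-11 / 1.790e-04 = 2.538e-07 m.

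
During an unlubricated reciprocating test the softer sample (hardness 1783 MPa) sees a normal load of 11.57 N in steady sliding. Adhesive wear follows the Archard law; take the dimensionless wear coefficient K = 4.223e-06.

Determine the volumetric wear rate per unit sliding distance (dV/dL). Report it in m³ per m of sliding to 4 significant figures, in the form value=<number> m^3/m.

All working math holds exact precision; intermediate values are printed rounded, and one final rounding to 4 significant figures.
Convert: Hardness H = 1783 MPa = 1.783e+09 Pa.
Restated in SI base units: W = 11.57 N, H = 1.783e+09 Pa, K = 4.223e-06.
The wear rate dV/dL = K·W/H, per unit distance: 4.223e-06 · 11.57 / 1.783e+09 = 2.740e-14 m³/m.

value=2.740e-14 m^3/m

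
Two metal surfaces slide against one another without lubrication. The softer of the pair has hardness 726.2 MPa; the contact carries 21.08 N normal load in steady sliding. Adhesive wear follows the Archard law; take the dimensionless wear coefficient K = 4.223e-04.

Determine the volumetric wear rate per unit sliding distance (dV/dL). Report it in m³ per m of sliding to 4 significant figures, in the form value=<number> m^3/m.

The algebra keeps full float precision, and intermediate values appear rounded — rounded once at the end to four significant figures.
Convert: Hardness H = 726.2 MPa = 7.262e+08 Pa.
As SI base values: W = 21.08 N, H = 7.262e+08 Pa, K = 4.223e-04.
The wear rate dV/dL = K·W/H — distance-free: 4.223e-04 · 21.08 / 7.262e+08 = 1.226e-11 m³/m.

value=1.226e-11 m^3/m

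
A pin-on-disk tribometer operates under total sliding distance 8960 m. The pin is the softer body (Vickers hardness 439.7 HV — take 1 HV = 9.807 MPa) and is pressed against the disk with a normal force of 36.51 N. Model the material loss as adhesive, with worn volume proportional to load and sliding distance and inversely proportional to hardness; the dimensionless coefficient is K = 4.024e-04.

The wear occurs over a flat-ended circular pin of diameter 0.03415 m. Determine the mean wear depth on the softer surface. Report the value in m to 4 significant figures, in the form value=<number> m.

value=3.333e-05 m

Intermediates are displayed rounded — each operation keeps full precision, and rounded just once to four significant digits.
Convert: Hardness H = 439.7 HV × 9.807 MPa/HV = 4312 MPa = 4.312e+09 Pa.
Convert: Contact area A = π·d²/4 = π·(0.03415 m)²/4 = 9.159e-04 m².
In SI base units, W = 36.51 N, H = 4.312e+09 Pa, K = 4.024e-04.
Worn volume V = K·W·L/H = 4.024e-04 · 36.51 · 8960 / 4.312e+09 = 3.053e-08 m³.
Mean wear depth h = V/A = 3.053e-08 / 9.159e-04 = 3.333e-05 m.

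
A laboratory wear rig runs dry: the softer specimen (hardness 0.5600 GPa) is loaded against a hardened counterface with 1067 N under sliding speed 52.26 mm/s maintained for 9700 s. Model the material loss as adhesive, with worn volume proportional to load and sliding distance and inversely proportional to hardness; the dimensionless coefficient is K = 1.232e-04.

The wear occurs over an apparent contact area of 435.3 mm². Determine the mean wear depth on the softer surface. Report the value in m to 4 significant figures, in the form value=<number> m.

The computation holds exact precision, and intermediates are displayed rounded. Rounded just once to 4 significant digits.
Convert: Sliding speed v = 52.26 mm/s = 0.05226 m/s. Distance L = v·t = 0.05226 m/s × 9700 s = 506.9 m.
Convert: Hardness H = 0.5600 GPa = 5.600e+08 Pa.
Convert: Contact area A = 435.3 mm² = 4.353e-04 m².
In SI base units: W = 1067 N, H = 5.600e+08 Pa, K = 1.232e-04.
Wear volume V = K·W·L/H = 1.232e-04 · 1067 · 506.9 / 5.600e+08 = 1.190e-07 m³.
Wear depth h = V/A = 1.190e-07 / 4.353e-04 = 2.734e-04 m.

value=2.734e-04 m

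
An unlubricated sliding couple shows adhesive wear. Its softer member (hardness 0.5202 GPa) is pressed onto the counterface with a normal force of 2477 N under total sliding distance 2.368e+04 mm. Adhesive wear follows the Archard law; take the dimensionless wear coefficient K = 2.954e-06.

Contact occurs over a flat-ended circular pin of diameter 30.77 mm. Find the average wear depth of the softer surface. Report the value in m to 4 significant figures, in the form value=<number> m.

value=4.479e-07 m

The intermediates are shown rounded, and each operation maintains full float precision — one final rounding to four significant figures.
Total distance L = 2.368e+04 mm = 23.68 m.
Hardness H = 0.5202 GPa = 5.202e+08 Pa.
Pin diameter d = 30.77 mm = 0.03077 m. Contact area A = π·d²/4 = π·(0.03077 m)²/4 = 7.436e-04 m².
Restated in SI base units: W = 2477 N, H = 5.202e+08 Pa, K = 2.954e-06.
Volume removed: V = K·W·L/H = 2.954e-06 · 2477 · 23.68 / 5.202e+08 = 3.331e-10 m³.
Depth of wear h = V/A = 3.331e-10 / 7.436e-04 = 4.479e-07 m.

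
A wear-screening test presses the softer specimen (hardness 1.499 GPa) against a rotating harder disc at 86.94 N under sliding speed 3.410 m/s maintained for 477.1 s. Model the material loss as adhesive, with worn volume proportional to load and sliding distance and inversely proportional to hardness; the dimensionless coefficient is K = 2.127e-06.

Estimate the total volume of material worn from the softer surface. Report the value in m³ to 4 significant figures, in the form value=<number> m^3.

The algebra carries exact precision. Intermediates are printed rounded. Rounded once at the end to four significant digits.
Distance covered L = v·t = 3.410 m/s × 477.1 s = 1627 m.
Hardness H = 1.499 GPa = 1.499e+09 Pa.
As SI base values: W = 86.94 N, H = 1.499e+09 Pa, K = 2.127e-06.
Archard volume V = K·W·L/H = 2.127e-06 · 86.94 · 1627 / 1.499e+09 = 2.007e-10 m³.

value=2.007e-10 m^3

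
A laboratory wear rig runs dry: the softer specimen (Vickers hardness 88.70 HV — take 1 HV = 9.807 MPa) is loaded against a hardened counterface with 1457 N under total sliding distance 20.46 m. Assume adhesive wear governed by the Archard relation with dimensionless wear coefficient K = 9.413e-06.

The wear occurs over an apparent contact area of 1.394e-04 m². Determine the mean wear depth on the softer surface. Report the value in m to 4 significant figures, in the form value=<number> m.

value=2.314e-06 m

The algebra carries exact precision — displayed values are rounded, and a single final rounding to 4 significant digits.
Hardness H = 88.70 HV × 9.807 MPa/HV = 869.9 MPa = 8.699e+08 Pa.
In SI base units: W = 1457 N, H = 8.699e+08 Pa, K = 9.413e-06.
By Archard's law, V = K·W·L/H = 9.413e-06 · 1457 · 20.46 / 8.699e+08 = 3.226e-10 m³.
Depth of wear h = V/A = 3.226e-10 / 1.394e-04 = 2.314e-06 m.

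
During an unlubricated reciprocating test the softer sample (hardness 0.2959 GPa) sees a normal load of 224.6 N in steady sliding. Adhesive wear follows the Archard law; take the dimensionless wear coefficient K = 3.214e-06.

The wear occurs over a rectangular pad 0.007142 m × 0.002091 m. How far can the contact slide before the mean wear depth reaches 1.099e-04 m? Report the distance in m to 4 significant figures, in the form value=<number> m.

Shown intermediates are rounded — the algebra holds exact precision, and a single final rounding to 4 significant digits.
Hardness H = 0.2959 GPa = 2.959e+08 Pa.
Contact area A = 0.007142 m × 0.002091 m = 1.493e-05 m².
Collected in SI base units: W = 224.6 N, H = 2.959e+08 Pa, K = 3.214e-06.
Limit volume V_lim = h_lim·A = 1.099e-04 · 1.493e-05 = 1.641e-09 m³.
Life L = V_lim·H/(K·W) = 1.641e-09 · 2.959e+08 / (3.214e-06 · 224.6) = 672.8 m.

value=672.8 m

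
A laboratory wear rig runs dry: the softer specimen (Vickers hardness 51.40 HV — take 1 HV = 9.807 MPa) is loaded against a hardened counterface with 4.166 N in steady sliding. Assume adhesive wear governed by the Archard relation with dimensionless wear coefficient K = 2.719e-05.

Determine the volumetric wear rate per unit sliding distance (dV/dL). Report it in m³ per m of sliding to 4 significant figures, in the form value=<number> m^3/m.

Intermediate values appear rounded. All working math runs at exact precision; one last rounding, at 4 significant digits.
Hardness H = 51.40 HV × 9.807 MPa/HV = 504.1 MPa = 5.041e+08 Pa.
Expressed in SI base units: W = 4.166 N, H = 5.041e+08 Pa, K = 2.719e-05.
The wear rate dV/dL = K·W/H, per unit distance: 2.719e-05 · 4.166 / 5.041e+08 = 2.247e-13 m³/m.

value=2.247e-13 m^3/m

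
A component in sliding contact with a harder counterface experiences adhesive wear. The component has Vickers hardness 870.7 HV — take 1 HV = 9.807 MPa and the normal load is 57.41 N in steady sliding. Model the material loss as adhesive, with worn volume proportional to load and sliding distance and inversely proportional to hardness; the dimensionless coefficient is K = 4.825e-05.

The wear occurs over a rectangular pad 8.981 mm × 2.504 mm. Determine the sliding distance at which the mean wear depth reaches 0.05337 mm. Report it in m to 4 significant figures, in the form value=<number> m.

Every step maintains full precision. Printed values are rounded — rounded once at the end: 4 significant digits.
Convert: Hardness H = 870.7 HV × 9.807 MPa/HV = 8539 MPa = 8.539e+09 Pa.
Convert: Pad sides 8.981 mm × 2.504 mm = 0.008981 m × 0.002504 m. Contact area A = 0.008981 m × 0.002504 m = 2.249e-05 m².
Convert: Depth limit h_lim = 0.05337 mm = 5.337e-05 m.
In SI base units, W = 57.41 N, H = 8.539e+09 Pa, K = 4.825e-05.
Volume at the limit: V_lim = h_lim·A = 5.337e-05 · 2.249e-05 = 1.200e-09 m³.
So the life L = V_lim·H/(K·W) = 1.200e-09 · 8.539e+09 / (4.825e-05 · 57.41) = 3700 m.

value=3700 m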